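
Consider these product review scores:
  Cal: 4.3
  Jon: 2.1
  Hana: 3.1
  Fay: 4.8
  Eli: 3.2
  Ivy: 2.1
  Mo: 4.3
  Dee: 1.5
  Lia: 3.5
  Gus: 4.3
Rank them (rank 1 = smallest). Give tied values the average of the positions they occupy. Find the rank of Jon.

Sorted (ascending): 1.5, 2.1, 2.1, 3.1, 3.2, 3.5, 4.3, 4.3, 4.3, 4.8
The 2 values of 2.1 occupy positions 2–3 → average rank (2+3)/2 = 2.5.
The 3 values of 4.3 occupy positions 7–9 → average rank 8.
Jon has value 2.1 → rank 2.5.

2.5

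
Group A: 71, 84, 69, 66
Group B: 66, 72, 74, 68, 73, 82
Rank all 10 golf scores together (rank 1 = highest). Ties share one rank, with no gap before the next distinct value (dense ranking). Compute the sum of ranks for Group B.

Sorted (descending): 84, 82, 74, 73, 72, 71, 69, 68, 66, 66
The 2 values of 66 share dense rank 9.
Remaining distinct values take the next consecutive integers.
Group B values → pooled ranks: 66→9, 72→5, 74→3, 68→8, 73→4, 82→2
Rank sum = 9 + 5 + 3 + 8 + 4 + 2 = 31

31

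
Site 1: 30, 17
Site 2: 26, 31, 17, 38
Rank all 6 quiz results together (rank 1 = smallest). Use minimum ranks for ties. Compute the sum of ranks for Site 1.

5

Sorted (ascending): 17, 17, 26, 30, 31, 38
The 2 values of 17 occupy positions 1–2 → each gets rank 1.
Site 1 values → pooled ranks: 30→4, 17→1
Rank sum = 4 + 1 = 5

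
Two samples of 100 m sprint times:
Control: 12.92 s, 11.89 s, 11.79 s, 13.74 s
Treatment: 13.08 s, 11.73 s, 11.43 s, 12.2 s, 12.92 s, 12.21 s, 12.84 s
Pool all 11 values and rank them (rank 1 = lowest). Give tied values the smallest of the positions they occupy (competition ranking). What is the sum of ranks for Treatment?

39

Sorted (ascending): 11.43, 11.73, 11.79, 11.89, 12.2, 12.21, 12.84, 12.92, 12.92, 13.08, 13.74
The 2 values of 12.92 occupy positions 8–9 → each gets rank 8.
Treatment values → pooled ranks: 13.08→10, 11.73→2, 11.43→1, 12.2→5, 12.92→8, 12.21→6, 12.84→7
Rank sum = 10 + 2 + 1 + 5 + 8 + 6 + 7 = 39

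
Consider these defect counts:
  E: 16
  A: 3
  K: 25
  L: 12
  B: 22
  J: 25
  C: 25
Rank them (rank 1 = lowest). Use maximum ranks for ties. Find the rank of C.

7

Sorted (ascending): 3, 12, 16, 22, 25, 25, 25
The 3 values of 25 occupy positions 5–7 → each gets rank 7.
C has value 25 → rank 7.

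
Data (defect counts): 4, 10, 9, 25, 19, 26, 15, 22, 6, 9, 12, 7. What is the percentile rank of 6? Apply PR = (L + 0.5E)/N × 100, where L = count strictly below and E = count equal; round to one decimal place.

12.5

N = 12.
Strictly below 6: 1. Equal to 6: 1.
PR = (1 + 0.5·1)/12 × 100 = 12.5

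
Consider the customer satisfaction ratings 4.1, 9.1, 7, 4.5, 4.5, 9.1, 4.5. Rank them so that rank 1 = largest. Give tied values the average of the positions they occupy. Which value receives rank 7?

4.1

Sorted (descending): 9.1, 9.1, 7, 4.5, 4.5, 4.5, 4.1
The 2 values of 9.1 occupy positions 1–2 → average rank (1+2)/2 = 1.5.
The 3 values of 4.5 occupy positions 4–6 → average rank 5.
Rank 7 → value 4.1.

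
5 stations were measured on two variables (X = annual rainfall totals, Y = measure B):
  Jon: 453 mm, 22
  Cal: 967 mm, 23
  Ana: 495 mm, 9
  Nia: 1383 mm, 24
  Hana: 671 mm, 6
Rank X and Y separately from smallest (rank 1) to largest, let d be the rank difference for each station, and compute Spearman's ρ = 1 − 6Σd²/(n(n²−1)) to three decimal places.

0.600

Ranks of variable 1: 1, 4, 2, 5, 3
Ranks of variable 2: 3, 4, 2, 5, 1
d = r₁ − r₂: -2, 0, 0, 0, 2
d²: 4, 0, 0, 0, 4; Σd² = 8
ρ = 1 − 6·8/(5·24) = 1 − 48/120 = 0.600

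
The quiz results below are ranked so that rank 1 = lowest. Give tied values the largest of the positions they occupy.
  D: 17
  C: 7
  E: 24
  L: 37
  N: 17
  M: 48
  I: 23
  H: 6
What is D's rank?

Sorted (ascending): 6, 7, 17, 17, 23, 24, 37, 48
The 2 values of 17 occupy positions 3–4 → each gets rank 4.
D has value 17 → rank 4.

4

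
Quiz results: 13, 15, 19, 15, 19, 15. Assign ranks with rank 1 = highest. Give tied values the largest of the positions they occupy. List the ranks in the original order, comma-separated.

Sorted (descending): 19, 19, 15, 15, 15, 13
The 2 values of 19 occupy positions 1–2 → each gets rank 2.
The 3 values of 15 occupy positions 3–5 → each gets rank 5.

6, 5, 2, 5, 2, 5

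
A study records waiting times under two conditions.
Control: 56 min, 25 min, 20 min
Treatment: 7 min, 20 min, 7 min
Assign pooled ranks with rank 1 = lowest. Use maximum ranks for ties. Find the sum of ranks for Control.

Sorted (ascending): 7, 7, 20, 20, 25, 56
The 2 values of 7 occupy positions 1–2 → each gets rank 2.
The 2 values of 20 occupy positions 3–4 → each gets rank 4.
Control values → pooled ranks: 56→6, 25→5, 20→4
Rank sum = 6 + 5 + 4 = 15

15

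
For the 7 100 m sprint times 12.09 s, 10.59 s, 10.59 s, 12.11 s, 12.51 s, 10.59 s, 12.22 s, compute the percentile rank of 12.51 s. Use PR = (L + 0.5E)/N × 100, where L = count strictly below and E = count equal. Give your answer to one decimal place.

92.9

N = 7.
Strictly below 12.51: 6. Equal to 12.51: 1.
PR = (6 + 0.5·1)/7 × 100 = 92.9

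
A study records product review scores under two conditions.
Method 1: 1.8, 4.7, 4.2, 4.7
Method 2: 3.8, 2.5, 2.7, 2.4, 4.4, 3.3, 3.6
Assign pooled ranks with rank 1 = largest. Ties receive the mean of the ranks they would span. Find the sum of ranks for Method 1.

18

Sorted (descending): 4.7, 4.7, 4.4, 4.2, 3.8, 3.6, 3.3, 2.7, 2.5, 2.4, 1.8
The 2 values of 4.7 occupy positions 1–2 → average rank (1+2)/2 = 1.5.
Method 1 values → pooled ranks: 1.8→11, 4.7→1.5, 4.2→4, 4.7→1.5
Rank sum = 11 + 1.5 + 4 + 1.5 = 18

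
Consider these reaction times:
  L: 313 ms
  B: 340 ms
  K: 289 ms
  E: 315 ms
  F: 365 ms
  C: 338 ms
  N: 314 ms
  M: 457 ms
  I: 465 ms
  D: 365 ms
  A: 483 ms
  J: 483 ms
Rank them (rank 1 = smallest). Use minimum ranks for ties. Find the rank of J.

11

Sorted (ascending): 289, 313, 314, 315, 338, 340, 365, 365, 457, 465, 483, 483
The 2 values of 365 occupy positions 7–8 → each gets rank 7.
The 2 values of 483 occupy positions 11–12 → each gets rank 11.
J has value 483 ms → rank 11.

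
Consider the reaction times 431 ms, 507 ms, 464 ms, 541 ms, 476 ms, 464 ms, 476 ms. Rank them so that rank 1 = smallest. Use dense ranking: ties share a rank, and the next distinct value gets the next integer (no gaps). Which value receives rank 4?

507

Sorted (ascending): 431, 464, 464, 476, 476, 507, 541
The 2 values of 464 share dense rank 2.
The 2 values of 476 share dense rank 3.
Remaining distinct values take the next consecutive integers.
Rank 4 → value 507.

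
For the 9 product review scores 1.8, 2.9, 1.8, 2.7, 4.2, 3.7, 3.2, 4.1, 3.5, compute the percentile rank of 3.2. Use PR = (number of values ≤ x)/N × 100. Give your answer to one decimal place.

55.6

N = 9.
Strictly below 3.2: 4. Equal to 3.2: 1.
PR = 5/9 × 100 = 55.6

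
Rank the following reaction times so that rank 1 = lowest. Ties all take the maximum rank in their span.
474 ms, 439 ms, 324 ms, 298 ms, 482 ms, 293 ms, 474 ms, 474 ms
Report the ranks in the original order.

7, 4, 3, 2, 8, 1, 7, 7

Sorted (ascending): 293, 298, 324, 439, 474, 474, 474, 482
The 3 values of 474 occupy positions 5–7 → each gets rank 7.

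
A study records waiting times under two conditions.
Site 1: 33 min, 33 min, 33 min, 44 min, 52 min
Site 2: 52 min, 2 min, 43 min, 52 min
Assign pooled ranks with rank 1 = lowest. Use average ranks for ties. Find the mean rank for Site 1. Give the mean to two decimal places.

Sorted (ascending): 2, 33, 33, 33, 43, 44, 52, 52, 52
The 3 values of 33 occupy positions 2–4 → average rank 3.
The 3 values of 52 occupy positions 7–9 → average rank 8.
Site 1 values → pooled ranks: 33→3, 33→3, 33→3, 44→6, 52→8
Mean rank = (3 + 3 + 3 + 6 + 8) / 5 = 4.60

4.60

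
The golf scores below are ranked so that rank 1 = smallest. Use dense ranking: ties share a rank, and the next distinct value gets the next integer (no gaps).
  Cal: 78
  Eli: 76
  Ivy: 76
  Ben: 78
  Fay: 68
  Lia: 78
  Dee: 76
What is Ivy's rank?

Sorted (ascending): 68, 76, 76, 76, 78, 78, 78
The 3 values of 76 share dense rank 2.
The 3 values of 78 share dense rank 3.
Remaining distinct values take the next consecutive integers.
Ivy has value 76 → rank 2.

2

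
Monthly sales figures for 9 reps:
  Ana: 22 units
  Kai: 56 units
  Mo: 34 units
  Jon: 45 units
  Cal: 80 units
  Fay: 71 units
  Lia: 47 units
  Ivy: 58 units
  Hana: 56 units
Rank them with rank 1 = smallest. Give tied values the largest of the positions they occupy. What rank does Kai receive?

6

Sorted (ascending): 22, 34, 45, 47, 56, 56, 58, 71, 80
The 2 values of 56 occupy positions 5–6 → each gets rank 6.
Kai has value 56 units → rank 6.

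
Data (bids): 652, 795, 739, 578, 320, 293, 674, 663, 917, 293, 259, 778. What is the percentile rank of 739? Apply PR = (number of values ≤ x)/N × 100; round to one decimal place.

N = 12.
Strictly below 739: 8. Equal to 739: 1.
PR = 9/12 × 100 = 75.0

75.0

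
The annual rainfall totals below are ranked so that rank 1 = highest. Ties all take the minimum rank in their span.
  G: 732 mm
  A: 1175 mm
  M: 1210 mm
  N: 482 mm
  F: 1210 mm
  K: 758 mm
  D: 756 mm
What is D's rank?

5

Sorted (descending): 1210, 1210, 1175, 758, 756, 732, 482
The 2 values of 1210 occupy positions 1–2 → each gets rank 1.
D has value 756 mm → rank 5.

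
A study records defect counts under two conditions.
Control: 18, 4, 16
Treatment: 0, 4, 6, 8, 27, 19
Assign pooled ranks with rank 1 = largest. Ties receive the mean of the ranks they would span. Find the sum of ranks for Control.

Sorted (descending): 27, 19, 18, 16, 8, 6, 4, 4, 0
The 2 values of 4 occupy positions 7–8 → average rank (7+8)/2 = 7.5.
Control values → pooled ranks: 18→3, 4→7.5, 16→4
Rank sum = 3 + 7.5 + 4 = 14.5

14.5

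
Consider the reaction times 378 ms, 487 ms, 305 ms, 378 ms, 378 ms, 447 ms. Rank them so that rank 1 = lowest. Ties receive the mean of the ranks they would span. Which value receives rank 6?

Sorted (ascending): 305, 378, 378, 378, 447, 487
The 3 values of 378 occupy positions 2–4 → average rank 3.
Rank 6 → value 487.

487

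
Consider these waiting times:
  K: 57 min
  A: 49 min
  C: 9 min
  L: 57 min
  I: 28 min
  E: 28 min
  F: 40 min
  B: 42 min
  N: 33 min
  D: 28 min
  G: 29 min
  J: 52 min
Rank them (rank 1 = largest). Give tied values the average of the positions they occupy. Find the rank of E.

10

Sorted (descending): 57, 57, 52, 49, 42, 40, 33, 29, 28, 28, 28, 9
The 2 values of 57 occupy positions 1–2 → average rank (1+2)/2 = 1.5.
The 3 values of 28 occupy positions 9–11 → average rank 10.
E has value 28 min → rank 10.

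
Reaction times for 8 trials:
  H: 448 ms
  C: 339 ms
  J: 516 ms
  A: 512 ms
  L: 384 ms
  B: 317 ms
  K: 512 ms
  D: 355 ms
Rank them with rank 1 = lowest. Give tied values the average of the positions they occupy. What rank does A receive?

6.5

Sorted (ascending): 317, 339, 355, 384, 448, 512, 512, 516
The 2 values of 512 occupy positions 6–7 → average rank (6+7)/2 = 6.5.
A has value 512 ms → rank 6.5.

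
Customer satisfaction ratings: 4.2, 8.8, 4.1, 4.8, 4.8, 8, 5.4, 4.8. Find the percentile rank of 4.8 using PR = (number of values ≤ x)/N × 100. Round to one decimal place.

62.5

N = 8.
Strictly below 4.8: 2. Equal to 4.8: 3.
PR = 5/8 × 100 = 62.5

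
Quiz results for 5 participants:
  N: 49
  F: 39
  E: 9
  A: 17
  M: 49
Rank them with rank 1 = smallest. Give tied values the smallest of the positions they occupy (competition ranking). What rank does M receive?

Sorted (ascending): 9, 17, 39, 49, 49
The 2 values of 49 occupy positions 4–5 → each gets rank 4.
M has value 49 → rank 4.

4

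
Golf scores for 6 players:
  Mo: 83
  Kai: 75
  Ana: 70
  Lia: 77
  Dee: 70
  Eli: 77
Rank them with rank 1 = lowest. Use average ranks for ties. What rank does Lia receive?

4.5

Sorted (ascending): 70, 70, 75, 77, 77, 83
The 2 values of 70 occupy positions 1–2 → average rank (1+2)/2 = 1.5.
The 2 values of 77 occupy positions 4–5 → average rank (4+5)/2 = 4.5.
Lia has value 77 → rank 4.5.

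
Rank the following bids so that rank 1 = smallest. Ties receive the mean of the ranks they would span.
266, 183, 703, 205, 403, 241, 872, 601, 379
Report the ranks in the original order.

Sorted (ascending): 183, 205, 241, 266, 379, 403, 601, 703, 872
No ties — each value takes its position as its rank.

4, 1, 8, 2, 6, 3, 9, 7, 5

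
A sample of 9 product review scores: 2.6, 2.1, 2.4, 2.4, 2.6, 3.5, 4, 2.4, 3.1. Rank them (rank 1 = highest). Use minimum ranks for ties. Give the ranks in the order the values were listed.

Sorted (descending): 4, 3.5, 3.1, 2.6, 2.6, 2.4, 2.4, 2.4, 2.1
The 2 values of 2.6 occupy positions 4–5 → each gets rank 4.
The 3 values of 2.4 occupy positions 6–8 → each gets rank 6.

4, 9, 6, 6, 4, 2, 1, 6, 3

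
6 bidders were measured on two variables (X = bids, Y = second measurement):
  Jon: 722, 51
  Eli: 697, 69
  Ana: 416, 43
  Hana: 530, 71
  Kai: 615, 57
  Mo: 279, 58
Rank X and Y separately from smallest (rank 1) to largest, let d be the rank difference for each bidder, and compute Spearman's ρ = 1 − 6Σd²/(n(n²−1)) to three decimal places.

Ranks of variable 1: 6, 5, 2, 3, 4, 1
Ranks of variable 2: 2, 5, 1, 6, 3, 4
d = r₁ − r₂: 4, 0, 1, -3, 1, -3
d²: 16, 0, 1, 9, 1, 9; Σd² = 36
ρ = 1 − 6·36/(6·35) = 1 − 216/210 = -0.029

-0.029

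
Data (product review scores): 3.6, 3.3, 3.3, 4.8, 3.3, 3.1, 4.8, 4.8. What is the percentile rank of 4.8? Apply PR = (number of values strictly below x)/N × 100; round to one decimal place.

62.5

N = 8.
Strictly below 4.8: 5. Equal to 4.8: 3.
PR = 5/8 × 100 = 62.5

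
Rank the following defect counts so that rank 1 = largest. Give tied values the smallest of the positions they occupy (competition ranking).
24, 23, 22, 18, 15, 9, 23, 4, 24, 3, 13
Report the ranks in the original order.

1, 3, 5, 6, 7, 9, 3, 10, 1, 11, 8

Sorted (descending): 24, 24, 23, 23, 22, 18, 15, 13, 9, 4, 3
The 2 values of 24 occupy positions 1–2 → each gets rank 1.
The 2 values of 23 occupy positions 3–4 → each gets rank 3.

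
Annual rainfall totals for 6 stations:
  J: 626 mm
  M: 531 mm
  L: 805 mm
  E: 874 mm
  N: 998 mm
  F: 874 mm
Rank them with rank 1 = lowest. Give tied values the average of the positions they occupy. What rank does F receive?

Sorted (ascending): 531, 626, 805, 874, 874, 998
The 2 values of 874 occupy positions 4–5 → average rank (4+5)/2 = 4.5.
F has value 874 mm → rank 4.5.

4.5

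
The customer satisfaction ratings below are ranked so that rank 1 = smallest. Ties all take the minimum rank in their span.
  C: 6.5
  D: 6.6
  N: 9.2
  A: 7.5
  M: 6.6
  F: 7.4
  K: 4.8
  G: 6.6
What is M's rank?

3

Sorted (ascending): 4.8, 6.5, 6.6, 6.6, 6.6, 7.4, 7.5, 9.2
The 3 values of 6.6 occupy positions 3–5 → each gets rank 3.
M has value 6.6 → rank 3.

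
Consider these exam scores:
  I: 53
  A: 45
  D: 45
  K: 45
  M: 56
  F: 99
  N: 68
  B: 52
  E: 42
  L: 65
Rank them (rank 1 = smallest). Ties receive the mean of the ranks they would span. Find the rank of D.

3

Sorted (ascending): 42, 45, 45, 45, 52, 53, 56, 65, 68, 99
The 3 values of 45 occupy positions 2–4 → average rank 3.
D has value 45 → rank 3.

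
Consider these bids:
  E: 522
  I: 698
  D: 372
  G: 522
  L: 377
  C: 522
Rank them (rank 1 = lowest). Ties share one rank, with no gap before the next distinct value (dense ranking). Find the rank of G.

Sorted (ascending): 372, 377, 522, 522, 522, 698
The 3 values of 522 share dense rank 3.
Remaining distinct values take the next consecutive integers.
G has value 522 → rank 3.

3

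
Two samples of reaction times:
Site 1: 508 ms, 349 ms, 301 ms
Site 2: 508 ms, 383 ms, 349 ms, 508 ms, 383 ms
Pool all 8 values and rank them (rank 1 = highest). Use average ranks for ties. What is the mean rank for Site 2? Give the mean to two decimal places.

3.90

Sorted (descending): 508, 508, 508, 383, 383, 349, 349, 301
The 3 values of 508 occupy positions 1–3 → average rank 2.
The 2 values of 383 occupy positions 4–5 → average rank (4+5)/2 = 4.5.
The 2 values of 349 occupy positions 6–7 → average rank (6+7)/2 = 6.5.
Site 2 values → pooled ranks: 508→2, 383→4.5, 349→6.5, 508→2, 383→4.5
Mean rank = (2 + 4.5 + 6.5 + 2 + 4.5) / 5 = 3.90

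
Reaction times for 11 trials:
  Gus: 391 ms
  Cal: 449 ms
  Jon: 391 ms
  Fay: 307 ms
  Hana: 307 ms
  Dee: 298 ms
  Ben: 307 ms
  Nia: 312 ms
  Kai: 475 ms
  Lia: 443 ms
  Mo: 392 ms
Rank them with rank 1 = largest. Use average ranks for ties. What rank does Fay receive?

9

Sorted (descending): 475, 449, 443, 392, 391, 391, 312, 307, 307, 307, 298
The 2 values of 391 occupy positions 5–6 → average rank (5+6)/2 = 5.5.
The 3 values of 307 occupy positions 8–10 → average rank 9.
Fay has value 307 ms → rank 9.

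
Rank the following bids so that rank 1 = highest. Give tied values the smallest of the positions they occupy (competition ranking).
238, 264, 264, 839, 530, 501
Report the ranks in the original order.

Sorted (descending): 839, 530, 501, 264, 264, 238
The 2 values of 264 occupy positions 4–5 → each gets rank 4.

6, 4, 4, 1, 2, 3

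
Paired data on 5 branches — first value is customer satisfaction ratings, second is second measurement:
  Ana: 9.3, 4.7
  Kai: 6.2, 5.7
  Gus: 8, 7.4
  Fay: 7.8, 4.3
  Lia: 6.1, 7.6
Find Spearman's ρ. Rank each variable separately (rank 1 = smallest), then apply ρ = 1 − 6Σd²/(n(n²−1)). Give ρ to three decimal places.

-0.500

Ranks of variable 1: 5, 2, 4, 3, 1
Ranks of variable 2: 2, 3, 4, 1, 5
d = r₁ − r₂: 3, -1, 0, 2, -4
d²: 9, 1, 0, 4, 16; Σd² = 30
ρ = 1 − 6·30/(5·24) = 1 − 180/120 = -0.500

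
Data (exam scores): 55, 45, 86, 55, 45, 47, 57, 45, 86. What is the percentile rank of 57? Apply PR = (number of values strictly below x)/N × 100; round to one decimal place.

66.7

N = 9.
Strictly below 57: 6. Equal to 57: 1.
PR = 6/9 × 100 = 66.7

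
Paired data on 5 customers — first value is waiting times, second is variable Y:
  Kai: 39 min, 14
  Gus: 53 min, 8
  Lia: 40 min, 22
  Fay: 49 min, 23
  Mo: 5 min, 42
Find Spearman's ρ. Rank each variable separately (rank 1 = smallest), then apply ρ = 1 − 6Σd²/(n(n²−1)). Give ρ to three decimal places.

Ranks of variable 1: 2, 5, 3, 4, 1
Ranks of variable 2: 2, 1, 3, 4, 5
d = r₁ − r₂: 0, 4, 0, 0, -4
d²: 0, 16, 0, 0, 16; Σd² = 32
ρ = 1 − 6·32/(5·24) = 1 − 192/120 = -0.600

-0.600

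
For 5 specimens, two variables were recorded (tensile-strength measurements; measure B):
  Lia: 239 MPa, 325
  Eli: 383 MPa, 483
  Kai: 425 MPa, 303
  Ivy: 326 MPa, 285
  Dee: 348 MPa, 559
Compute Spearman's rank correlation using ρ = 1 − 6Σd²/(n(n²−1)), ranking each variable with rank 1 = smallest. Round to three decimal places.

0.100

Ranks of variable 1: 1, 4, 5, 2, 3
Ranks of variable 2: 3, 4, 2, 1, 5
d = r₁ − r₂: -2, 0, 3, 1, -2
d²: 4, 0, 9, 1, 4; Σd² = 18
ρ = 1 − 6·18/(5·24) = 1 − 108/120 = 0.100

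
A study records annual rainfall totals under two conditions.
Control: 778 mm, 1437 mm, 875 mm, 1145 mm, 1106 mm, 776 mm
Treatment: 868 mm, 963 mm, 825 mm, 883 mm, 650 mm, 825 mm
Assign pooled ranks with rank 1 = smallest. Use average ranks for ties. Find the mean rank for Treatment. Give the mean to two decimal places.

Sorted (ascending): 650, 776, 778, 825, 825, 868, 875, 883, 963, 1106, 1145, 1437
The 2 values of 825 occupy positions 4–5 → average rank (4+5)/2 = 4.5.
Treatment values → pooled ranks: 868→6, 963→9, 825→4.5, 883→8, 650→1, 825→4.5
Mean rank = (6 + 9 + 4.5 + 8 + 1 + 4.5) / 6 = 5.50

5.50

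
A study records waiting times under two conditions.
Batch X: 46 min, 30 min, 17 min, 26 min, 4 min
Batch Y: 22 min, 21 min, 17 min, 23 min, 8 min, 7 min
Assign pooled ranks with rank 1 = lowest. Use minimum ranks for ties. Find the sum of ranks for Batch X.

35

Sorted (ascending): 4, 7, 8, 17, 17, 21, 22, 23, 26, 30, 46
The 2 values of 17 occupy positions 4–5 → each gets rank 4.
Batch X values → pooled ranks: 46→11, 30→10, 17→4, 26→9, 4→1
Rank sum = 11 + 10 + 4 + 9 + 1 = 35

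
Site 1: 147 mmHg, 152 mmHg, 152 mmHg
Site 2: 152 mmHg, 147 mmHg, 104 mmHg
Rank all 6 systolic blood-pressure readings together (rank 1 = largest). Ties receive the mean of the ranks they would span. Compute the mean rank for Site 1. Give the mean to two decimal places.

Sorted (descending): 152, 152, 152, 147, 147, 104
The 3 values of 152 occupy positions 1–3 → average rank 2.
The 2 values of 147 occupy positions 4–5 → average rank (4+5)/2 = 4.5.
Site 1 values → pooled ranks: 147→4.5, 152→2, 152→2
Mean rank = (4.5 + 2 + 2) / 3 = 2.83

2.83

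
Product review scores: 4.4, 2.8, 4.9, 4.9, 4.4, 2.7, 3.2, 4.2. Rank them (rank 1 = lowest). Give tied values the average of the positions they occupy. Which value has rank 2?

2.8

Sorted (ascending): 2.7, 2.8, 3.2, 4.2, 4.4, 4.4, 4.9, 4.9
The 2 values of 4.4 occupy positions 5–6 → average rank (5+6)/2 = 5.5.
The 2 values of 4.9 occupy positions 7–8 → average rank (7+8)/2 = 7.5.
Rank 2 → value 2.8.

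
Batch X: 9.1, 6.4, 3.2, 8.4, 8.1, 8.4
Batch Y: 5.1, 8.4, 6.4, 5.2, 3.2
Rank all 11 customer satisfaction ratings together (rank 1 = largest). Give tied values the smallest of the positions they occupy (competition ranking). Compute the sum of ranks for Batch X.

26

Sorted (descending): 9.1, 8.4, 8.4, 8.4, 8.1, 6.4, 6.4, 5.2, 5.1, 3.2, 3.2
The 3 values of 8.4 occupy positions 2–4 → each gets rank 2.
The 2 values of 6.4 occupy positions 6–7 → each gets rank 6.
The 2 values of 3.2 occupy positions 10–11 → each gets rank 10.
Batch X values → pooled ranks: 9.1→1, 6.4→6, 3.2→10, 8.4→2, 8.1→5, 8.4→2
Rank sum = 1 + 6 + 10 + 2 + 5 + 2 = 26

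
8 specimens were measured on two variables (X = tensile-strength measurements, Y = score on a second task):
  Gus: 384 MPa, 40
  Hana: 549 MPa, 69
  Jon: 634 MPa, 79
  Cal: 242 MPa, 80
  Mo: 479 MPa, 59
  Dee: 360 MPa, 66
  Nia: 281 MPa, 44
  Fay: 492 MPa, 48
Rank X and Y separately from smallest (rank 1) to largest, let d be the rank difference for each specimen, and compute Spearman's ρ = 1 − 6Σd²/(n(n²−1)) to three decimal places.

Ranks of variable 1: 4, 7, 8, 1, 5, 3, 2, 6
Ranks of variable 2: 1, 6, 7, 8, 4, 5, 2, 3
d = r₁ − r₂: 3, 1, 1, -7, 1, -2, 0, 3
d²: 9, 1, 1, 49, 1, 4, 0, 9; Σd² = 74
ρ = 1 − 6·74/(8·63) = 1 − 444/504 = 0.119

0.119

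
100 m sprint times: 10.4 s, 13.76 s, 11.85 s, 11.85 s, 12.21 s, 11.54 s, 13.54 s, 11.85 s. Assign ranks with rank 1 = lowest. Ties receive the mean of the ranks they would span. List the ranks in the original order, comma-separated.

Sorted (ascending): 10.4, 11.54, 11.85, 11.85, 11.85, 12.21, 13.54, 13.76
The 3 values of 11.85 occupy positions 3–5 → average rank 4.

1, 8, 4, 4, 6, 2, 7, 4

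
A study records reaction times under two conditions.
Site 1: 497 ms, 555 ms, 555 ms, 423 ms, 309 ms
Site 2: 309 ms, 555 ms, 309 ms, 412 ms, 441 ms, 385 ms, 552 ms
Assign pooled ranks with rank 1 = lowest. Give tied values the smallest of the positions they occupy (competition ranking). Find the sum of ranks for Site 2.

37

Sorted (ascending): 309, 309, 309, 385, 412, 423, 441, 497, 552, 555, 555, 555
The 3 values of 309 occupy positions 1–3 → each gets rank 1.
The 3 values of 555 occupy positions 10–12 → each gets rank 10.
Site 2 values → pooled ranks: 309→1, 555→10, 309→1, 412→5, 441→7, 385→4, 552→9
Rank sum = 1 + 10 + 1 + 5 + 7 + 4 + 9 = 37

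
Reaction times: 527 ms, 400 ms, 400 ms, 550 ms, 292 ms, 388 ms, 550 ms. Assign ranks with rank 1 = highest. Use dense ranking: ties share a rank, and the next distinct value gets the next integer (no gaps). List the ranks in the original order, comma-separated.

Sorted (descending): 550, 550, 527, 400, 400, 388, 292
The 2 values of 550 share dense rank 1.
The 2 values of 400 share dense rank 3.
Remaining distinct values take the next consecutive integers.

2, 3, 3, 1, 5, 4, 1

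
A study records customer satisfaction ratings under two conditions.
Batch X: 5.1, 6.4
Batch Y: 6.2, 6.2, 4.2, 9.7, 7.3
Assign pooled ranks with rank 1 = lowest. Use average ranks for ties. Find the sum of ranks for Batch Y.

21

Sorted (ascending): 4.2, 5.1, 6.2, 6.2, 6.4, 7.3, 9.7
The 2 values of 6.2 occupy positions 3–4 → average rank (3+4)/2 = 3.5.
Batch Y values → pooled ranks: 6.2→3.5, 6.2→3.5, 4.2→1, 9.7→7, 7.3→6
Rank sum = 3.5 + 3.5 + 1 + 7 + 6 = 21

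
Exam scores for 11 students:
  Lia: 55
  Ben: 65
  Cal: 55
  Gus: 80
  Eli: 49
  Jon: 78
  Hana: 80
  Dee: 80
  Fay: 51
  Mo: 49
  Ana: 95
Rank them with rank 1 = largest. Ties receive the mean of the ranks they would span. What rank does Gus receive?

Sorted (descending): 95, 80, 80, 80, 78, 65, 55, 55, 51, 49, 49
The 3 values of 80 occupy positions 2–4 → average rank 3.
The 2 values of 55 occupy positions 7–8 → average rank (7+8)/2 = 7.5.
The 2 values of 49 occupy positions 10–11 → average rank (10+11)/2 = 10.5.
Gus has value 80 → rank 3.

3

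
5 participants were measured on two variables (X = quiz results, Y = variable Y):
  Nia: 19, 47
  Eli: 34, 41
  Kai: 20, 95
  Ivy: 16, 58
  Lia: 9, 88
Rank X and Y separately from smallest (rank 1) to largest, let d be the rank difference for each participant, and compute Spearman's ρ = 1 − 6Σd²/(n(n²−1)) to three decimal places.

-0.400

Ranks of variable 1: 3, 5, 4, 2, 1
Ranks of variable 2: 2, 1, 5, 3, 4
d = r₁ − r₂: 1, 4, -1, -1, -3
d²: 1, 16, 1, 1, 9; Σd² = 28
ρ = 1 − 6·28/(5·24) = 1 − 168/120 = -0.400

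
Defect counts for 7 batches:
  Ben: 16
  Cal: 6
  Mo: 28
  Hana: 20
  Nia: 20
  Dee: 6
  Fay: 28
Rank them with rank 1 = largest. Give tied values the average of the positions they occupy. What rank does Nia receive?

Sorted (descending): 28, 28, 20, 20, 16, 6, 6
The 2 values of 28 occupy positions 1–2 → average rank (1+2)/2 = 1.5.
The 2 values of 20 occupy positions 3–4 → average rank (3+4)/2 = 3.5.
The 2 values of 6 occupy positions 6–7 → average rank (6+7)/2 = 6.5.
Nia has value 20 → rank 3.5.

3.5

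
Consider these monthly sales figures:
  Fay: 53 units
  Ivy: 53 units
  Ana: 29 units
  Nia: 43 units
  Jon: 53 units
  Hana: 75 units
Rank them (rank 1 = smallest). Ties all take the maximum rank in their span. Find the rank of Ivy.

Sorted (ascending): 29, 43, 53, 53, 53, 75
The 3 values of 53 occupy positions 3–5 → each gets rank 5.
Ivy has value 53 units → rank 5.

5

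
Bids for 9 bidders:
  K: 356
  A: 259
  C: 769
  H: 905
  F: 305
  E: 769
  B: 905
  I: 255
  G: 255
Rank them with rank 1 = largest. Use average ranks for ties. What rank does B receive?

Sorted (descending): 905, 905, 769, 769, 356, 305, 259, 255, 255
The 2 values of 905 occupy positions 1–2 → average rank (1+2)/2 = 1.5.
The 2 values of 769 occupy positions 3–4 → average rank (3+4)/2 = 3.5.
The 2 values of 255 occupy positions 8–9 → average rank (8+9)/2 = 8.5.
B has value 905 → rank 1.5.

1.5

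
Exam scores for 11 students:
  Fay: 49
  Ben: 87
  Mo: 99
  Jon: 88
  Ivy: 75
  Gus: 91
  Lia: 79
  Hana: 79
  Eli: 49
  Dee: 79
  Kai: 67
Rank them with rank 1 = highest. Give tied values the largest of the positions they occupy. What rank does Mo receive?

Sorted (descending): 99, 91, 88, 87, 79, 79, 79, 75, 67, 49, 49
The 3 values of 79 occupy positions 5–7 → each gets rank 7.
The 2 values of 49 occupy positions 10–11 → each gets rank 11.
Mo has value 99 → rank 1.

1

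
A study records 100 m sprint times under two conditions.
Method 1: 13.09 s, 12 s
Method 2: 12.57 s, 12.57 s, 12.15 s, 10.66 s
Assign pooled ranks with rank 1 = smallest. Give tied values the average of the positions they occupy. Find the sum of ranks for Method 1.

8

Sorted (ascending): 10.66, 12, 12.15, 12.57, 12.57, 13.09
The 2 values of 12.57 occupy positions 4–5 → average rank (4+5)/2 = 4.5.
Method 1 values → pooled ranks: 13.09→6, 12→2
Rank sum = 6 + 2 = 8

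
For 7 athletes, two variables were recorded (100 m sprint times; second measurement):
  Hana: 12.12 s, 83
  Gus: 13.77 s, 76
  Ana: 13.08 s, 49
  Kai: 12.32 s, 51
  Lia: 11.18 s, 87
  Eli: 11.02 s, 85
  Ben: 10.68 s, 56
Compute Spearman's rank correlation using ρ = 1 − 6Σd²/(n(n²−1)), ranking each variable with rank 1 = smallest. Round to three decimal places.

Ranks of variable 1: 4, 7, 6, 5, 3, 2, 1
Ranks of variable 2: 5, 4, 1, 2, 7, 6, 3
d = r₁ − r₂: -1, 3, 5, 3, -4, -4, -2
d²: 1, 9, 25, 9, 16, 16, 4; Σd² = 80
ρ = 1 − 6·80/(7·48) = 1 − 480/336 = -0.429

-0.429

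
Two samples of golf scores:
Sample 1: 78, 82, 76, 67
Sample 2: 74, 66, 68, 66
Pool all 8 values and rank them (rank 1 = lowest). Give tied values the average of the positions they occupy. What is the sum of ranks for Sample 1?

Sorted (ascending): 66, 66, 67, 68, 74, 76, 78, 82
The 2 values of 66 occupy positions 1–2 → average rank (1+2)/2 = 1.5.
Sample 1 values → pooled ranks: 78→7, 82→8, 76→6, 67→3
Rank sum = 7 + 8 + 6 + 3 = 24

24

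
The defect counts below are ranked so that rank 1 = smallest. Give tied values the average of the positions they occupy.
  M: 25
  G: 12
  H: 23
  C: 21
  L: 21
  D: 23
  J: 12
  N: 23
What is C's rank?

3.5

Sorted (ascending): 12, 12, 21, 21, 23, 23, 23, 25
The 2 values of 12 occupy positions 1–2 → average rank (1+2)/2 = 1.5.
The 2 values of 21 occupy positions 3–4 → average rank (3+4)/2 = 3.5.
The 3 values of 23 occupy positions 5–7 → average rank 6.
C has value 21 → rank 3.5.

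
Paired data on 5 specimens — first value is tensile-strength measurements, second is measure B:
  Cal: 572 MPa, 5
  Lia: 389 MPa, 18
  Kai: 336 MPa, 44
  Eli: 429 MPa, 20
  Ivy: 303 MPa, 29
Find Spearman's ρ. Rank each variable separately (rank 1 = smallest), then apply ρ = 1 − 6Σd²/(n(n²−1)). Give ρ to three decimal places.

-0.800

Ranks of variable 1: 5, 3, 2, 4, 1
Ranks of variable 2: 1, 2, 5, 3, 4
d = r₁ − r₂: 4, 1, -3, 1, -3
d²: 16, 1, 9, 1, 9; Σd² = 36
ρ = 1 − 6·36/(5·24) = 1 − 216/120 = -0.800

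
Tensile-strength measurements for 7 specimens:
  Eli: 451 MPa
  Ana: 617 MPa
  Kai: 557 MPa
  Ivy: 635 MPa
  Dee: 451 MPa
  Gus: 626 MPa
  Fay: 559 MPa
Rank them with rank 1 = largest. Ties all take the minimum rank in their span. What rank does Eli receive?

6

Sorted (descending): 635, 626, 617, 559, 557, 451, 451
The 2 values of 451 occupy positions 6–7 → each gets rank 6.
Eli has value 451 MPa → rank 6.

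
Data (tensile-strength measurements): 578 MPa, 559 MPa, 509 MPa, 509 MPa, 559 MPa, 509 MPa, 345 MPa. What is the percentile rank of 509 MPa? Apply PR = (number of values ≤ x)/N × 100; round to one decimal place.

57.1

N = 7.
Strictly below 509: 1. Equal to 509: 3.
PR = 4/7 × 100 = 57.1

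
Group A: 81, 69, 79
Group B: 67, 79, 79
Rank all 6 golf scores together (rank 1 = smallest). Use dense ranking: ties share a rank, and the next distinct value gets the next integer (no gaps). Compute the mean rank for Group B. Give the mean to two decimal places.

Sorted (ascending): 67, 69, 79, 79, 79, 81
The 3 values of 79 share dense rank 3.
Remaining distinct values take the next consecutive integers.
Group B values → pooled ranks: 67→1, 79→3, 79→3
Mean rank = (1 + 3 + 3) / 3 = 2.33

2.33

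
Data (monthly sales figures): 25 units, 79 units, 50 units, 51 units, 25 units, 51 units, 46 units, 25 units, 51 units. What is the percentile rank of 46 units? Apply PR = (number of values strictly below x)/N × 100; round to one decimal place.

33.3

N = 9.
Strictly below 46: 3. Equal to 46: 1.
PR = 3/9 × 100 = 33.3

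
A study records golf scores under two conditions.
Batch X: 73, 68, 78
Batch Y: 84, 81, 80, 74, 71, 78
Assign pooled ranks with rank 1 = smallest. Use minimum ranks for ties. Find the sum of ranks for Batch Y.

Sorted (ascending): 68, 71, 73, 74, 78, 78, 80, 81, 84
The 2 values of 78 occupy positions 5–6 → each gets rank 5.
Batch Y values → pooled ranks: 84→9, 81→8, 80→7, 74→4, 71→2, 78→5
Rank sum = 9 + 8 + 7 + 4 + 2 + 5 = 35

35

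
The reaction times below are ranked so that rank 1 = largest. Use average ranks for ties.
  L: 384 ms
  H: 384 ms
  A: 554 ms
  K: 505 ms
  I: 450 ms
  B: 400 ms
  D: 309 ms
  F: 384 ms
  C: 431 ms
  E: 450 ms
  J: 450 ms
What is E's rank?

Sorted (descending): 554, 505, 450, 450, 450, 431, 400, 384, 384, 384, 309
The 3 values of 450 occupy positions 3–5 → average rank 4.
The 3 values of 384 occupy positions 8–10 → average rank 9.
E has value 450 ms → rank 4.

4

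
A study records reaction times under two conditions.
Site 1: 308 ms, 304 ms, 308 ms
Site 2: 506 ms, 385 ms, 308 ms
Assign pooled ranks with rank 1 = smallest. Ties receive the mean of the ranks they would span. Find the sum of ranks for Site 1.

Sorted (ascending): 304, 308, 308, 308, 385, 506
The 3 values of 308 occupy positions 2–4 → average rank 3.
Site 1 values → pooled ranks: 308→3, 304→1, 308→3
Rank sum = 3 + 1 + 3 = 7

7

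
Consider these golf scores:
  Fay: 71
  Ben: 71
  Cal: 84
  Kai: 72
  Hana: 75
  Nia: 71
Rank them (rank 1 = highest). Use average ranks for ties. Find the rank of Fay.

Sorted (descending): 84, 75, 72, 71, 71, 71
The 3 values of 71 occupy positions 4–6 → average rank 5.
Fay has value 71 → rank 5.

5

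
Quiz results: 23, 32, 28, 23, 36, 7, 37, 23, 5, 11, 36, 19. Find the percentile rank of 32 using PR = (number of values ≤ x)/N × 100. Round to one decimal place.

N = 12.
Strictly below 32: 8. Equal to 32: 1.
PR = 9/12 × 100 = 75.0

75.0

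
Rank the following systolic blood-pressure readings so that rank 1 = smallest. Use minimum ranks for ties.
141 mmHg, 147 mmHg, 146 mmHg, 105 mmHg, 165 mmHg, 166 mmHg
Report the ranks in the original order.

2, 4, 3, 1, 5, 6

Sorted (ascending): 105, 141, 146, 147, 165, 166
No ties — each value takes its position as its rank.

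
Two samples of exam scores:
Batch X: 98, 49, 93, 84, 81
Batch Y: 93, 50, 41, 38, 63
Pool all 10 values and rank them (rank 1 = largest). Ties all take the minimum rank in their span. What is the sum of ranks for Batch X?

Sorted (descending): 98, 93, 93, 84, 81, 63, 50, 49, 41, 38
The 2 values of 93 occupy positions 2–3 → each gets rank 2.
Batch X values → pooled ranks: 98→1, 49→8, 93→2, 84→4, 81→5
Rank sum = 1 + 8 + 2 + 4 + 5 = 20

20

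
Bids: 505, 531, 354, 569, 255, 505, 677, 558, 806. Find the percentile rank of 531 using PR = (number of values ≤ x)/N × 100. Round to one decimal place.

55.6

N = 9.
Strictly below 531: 4. Equal to 531: 1.
PR = 5/9 × 100 = 55.6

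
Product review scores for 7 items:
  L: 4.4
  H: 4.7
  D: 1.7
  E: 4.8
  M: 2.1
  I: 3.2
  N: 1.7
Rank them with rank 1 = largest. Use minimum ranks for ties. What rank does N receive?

Sorted (descending): 4.8, 4.7, 4.4, 3.2, 2.1, 1.7, 1.7
The 2 values of 1.7 occupy positions 6–7 → each gets rank 6.
N has value 1.7 → rank 6.

6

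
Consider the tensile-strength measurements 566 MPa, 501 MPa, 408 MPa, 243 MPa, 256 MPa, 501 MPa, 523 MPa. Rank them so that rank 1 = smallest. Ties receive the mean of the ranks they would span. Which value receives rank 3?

408

Sorted (ascending): 243, 256, 408, 501, 501, 523, 566
The 2 values of 501 occupy positions 4–5 → average rank (4+5)/2 = 4.5.
Rank 3 → value 408.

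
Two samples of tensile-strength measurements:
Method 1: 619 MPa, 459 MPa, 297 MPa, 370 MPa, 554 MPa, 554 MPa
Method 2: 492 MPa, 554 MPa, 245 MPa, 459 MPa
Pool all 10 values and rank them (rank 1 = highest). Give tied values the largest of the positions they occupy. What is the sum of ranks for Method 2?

Sorted (descending): 619, 554, 554, 554, 492, 459, 459, 370, 297, 245
The 3 values of 554 occupy positions 2–4 → each gets rank 4.
The 2 values of 459 occupy positions 6–7 → each gets rank 7.
Method 2 values → pooled ranks: 492→5, 554→4, 245→10, 459→7
Rank sum = 5 + 4 + 10 + 7 = 26

26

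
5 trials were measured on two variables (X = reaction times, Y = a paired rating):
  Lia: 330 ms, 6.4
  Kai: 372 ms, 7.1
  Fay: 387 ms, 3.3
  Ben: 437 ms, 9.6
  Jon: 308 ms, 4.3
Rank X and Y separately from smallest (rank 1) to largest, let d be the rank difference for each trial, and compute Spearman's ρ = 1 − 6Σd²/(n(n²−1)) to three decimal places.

Ranks of variable 1: 2, 3, 4, 5, 1
Ranks of variable 2: 3, 4, 1, 5, 2
d = r₁ − r₂: -1, -1, 3, 0, -1
d²: 1, 1, 9, 0, 1; Σd² = 12
ρ = 1 − 6·12/(5·24) = 1 − 72/120 = 0.400

0.400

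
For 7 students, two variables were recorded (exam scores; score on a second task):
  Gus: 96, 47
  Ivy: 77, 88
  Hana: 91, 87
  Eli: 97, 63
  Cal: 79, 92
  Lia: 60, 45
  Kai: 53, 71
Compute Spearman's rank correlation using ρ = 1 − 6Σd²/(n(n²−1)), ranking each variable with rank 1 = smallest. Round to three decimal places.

Ranks of variable 1: 6, 3, 5, 7, 4, 2, 1
Ranks of variable 2: 2, 6, 5, 3, 7, 1, 4
d = r₁ − r₂: 4, -3, 0, 4, -3, 1, -3
d²: 16, 9, 0, 16, 9, 1, 9; Σd² = 60
ρ = 1 − 6·60/(7·48) = 1 − 360/336 = -0.071

-0.071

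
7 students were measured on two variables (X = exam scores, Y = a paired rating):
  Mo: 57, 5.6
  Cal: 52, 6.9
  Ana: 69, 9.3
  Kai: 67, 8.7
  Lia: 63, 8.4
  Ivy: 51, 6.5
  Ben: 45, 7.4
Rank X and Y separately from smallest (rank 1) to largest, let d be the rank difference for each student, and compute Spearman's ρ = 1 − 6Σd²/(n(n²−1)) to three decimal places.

Ranks of variable 1: 4, 3, 7, 6, 5, 2, 1
Ranks of variable 2: 1, 3, 7, 6, 5, 2, 4
d = r₁ − r₂: 3, 0, 0, 0, 0, 0, -3
d²: 9, 0, 0, 0, 0, 0, 9; Σd² = 18
ρ = 1 − 6·18/(7·48) = 1 − 108/336 = 0.679

0.679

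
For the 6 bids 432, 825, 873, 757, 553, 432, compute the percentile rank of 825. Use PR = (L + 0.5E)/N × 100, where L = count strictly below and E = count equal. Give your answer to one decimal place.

75.0

N = 6.
Strictly below 825: 4. Equal to 825: 1.
PR = (4 + 0.5·1)/6 × 100 = 75.0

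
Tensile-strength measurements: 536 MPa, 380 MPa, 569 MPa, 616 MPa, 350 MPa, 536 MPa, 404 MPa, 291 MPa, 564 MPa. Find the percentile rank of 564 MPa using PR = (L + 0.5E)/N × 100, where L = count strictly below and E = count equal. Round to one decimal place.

72.2

N = 9.
Strictly below 564: 6. Equal to 564: 1.
PR = (6 + 0.5·1)/9 × 100 = 72.2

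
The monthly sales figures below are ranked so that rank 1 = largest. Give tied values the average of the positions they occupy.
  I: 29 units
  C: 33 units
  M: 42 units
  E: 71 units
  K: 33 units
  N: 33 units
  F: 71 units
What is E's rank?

Sorted (descending): 71, 71, 42, 33, 33, 33, 29
The 2 values of 71 occupy positions 1–2 → average rank (1+2)/2 = 1.5.
The 3 values of 33 occupy positions 4–6 → average rank 5.
E has value 71 units → rank 1.5.

1.5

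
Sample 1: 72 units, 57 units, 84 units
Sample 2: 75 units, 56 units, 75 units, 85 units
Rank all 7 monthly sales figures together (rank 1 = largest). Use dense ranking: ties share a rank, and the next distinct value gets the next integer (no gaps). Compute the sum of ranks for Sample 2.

Sorted (descending): 85, 84, 75, 75, 72, 57, 56
The 2 values of 75 share dense rank 3.
Remaining distinct values take the next consecutive integers.
Sample 2 values → pooled ranks: 75→3, 56→6, 75→3, 85→1
Rank sum = 3 + 6 + 3 + 1 = 13

13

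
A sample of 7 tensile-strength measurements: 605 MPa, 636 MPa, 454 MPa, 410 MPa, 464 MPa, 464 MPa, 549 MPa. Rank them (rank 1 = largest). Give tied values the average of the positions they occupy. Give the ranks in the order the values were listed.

2, 1, 6, 7, 4.5, 4.5, 3

Sorted (descending): 636, 605, 549, 464, 464, 454, 410
The 2 values of 464 occupy positions 4–5 → average rank (4+5)/2 = 4.5.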